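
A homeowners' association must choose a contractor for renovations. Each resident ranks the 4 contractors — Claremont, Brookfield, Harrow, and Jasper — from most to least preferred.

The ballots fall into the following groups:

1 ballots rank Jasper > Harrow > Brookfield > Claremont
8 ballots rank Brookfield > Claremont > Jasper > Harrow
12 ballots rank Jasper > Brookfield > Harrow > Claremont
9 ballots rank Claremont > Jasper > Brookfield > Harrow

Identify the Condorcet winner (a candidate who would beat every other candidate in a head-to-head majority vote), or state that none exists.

There is no Condorcet winner

Head-to-head results (30 voters total):
Claremont vs Brookfield: Brookfield wins 21–9.
Claremont vs Harrow: Claremont wins 17–13.
Claremont vs Jasper: Claremont wins 17–13.
Brookfield vs Harrow: Brookfield wins 29–1.
Brookfield vs Jasper: Jasper wins 22–8.
Harrow vs Jasper: Jasper wins 30–0.
No candidate beats all others: Claremont beats Jasper beats Brookfield beats Claremont, a majority cycle.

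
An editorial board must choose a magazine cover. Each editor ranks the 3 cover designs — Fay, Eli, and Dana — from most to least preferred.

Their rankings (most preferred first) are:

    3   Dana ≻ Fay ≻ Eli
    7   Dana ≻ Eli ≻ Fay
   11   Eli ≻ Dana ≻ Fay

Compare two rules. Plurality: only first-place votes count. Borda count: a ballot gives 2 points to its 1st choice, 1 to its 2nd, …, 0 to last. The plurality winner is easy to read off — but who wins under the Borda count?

Dana

Plurality first-place counts: Fay 0, Eli 11, Dana 10 → Eli.
Borda totals: Fay 3, Eli 29, Dana 31 → Dana.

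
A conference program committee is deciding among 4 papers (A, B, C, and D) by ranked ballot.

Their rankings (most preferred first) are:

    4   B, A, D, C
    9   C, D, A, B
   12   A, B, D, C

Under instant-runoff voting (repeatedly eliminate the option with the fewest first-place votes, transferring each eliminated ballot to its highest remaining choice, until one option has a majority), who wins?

A

Round 1: A 12, C 9, B 4, D 0. D has the fewest and is eliminated.
Round 2: A 12, C 9, B 4. B has the fewest and is eliminated.
Round 3: A 16, C 9. A has a majority.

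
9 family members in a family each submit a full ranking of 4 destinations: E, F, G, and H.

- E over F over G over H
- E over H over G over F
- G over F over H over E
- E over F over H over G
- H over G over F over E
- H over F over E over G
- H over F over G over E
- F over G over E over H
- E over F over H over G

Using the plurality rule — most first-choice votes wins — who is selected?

E

First-place vote totals:
  E: 4
  F: 1
  G: 1
  H: 3
E has the most first-place votes.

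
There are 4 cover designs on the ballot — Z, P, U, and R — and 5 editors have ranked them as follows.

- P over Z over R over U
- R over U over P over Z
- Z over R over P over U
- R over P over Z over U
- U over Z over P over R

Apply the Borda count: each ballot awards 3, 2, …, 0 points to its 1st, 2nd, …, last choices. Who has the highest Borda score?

Borda scores:
  Z: 2 + 0 + 3 + 1 + 2 = 8
  P: 3 + 1 + 1 + 2 + 1 = 8
  U: 0 + 2 + 0 + 0 + 3 = 5
  R: 1 + 3 + 2 + 3 + 0 = 9
R has the highest total.

R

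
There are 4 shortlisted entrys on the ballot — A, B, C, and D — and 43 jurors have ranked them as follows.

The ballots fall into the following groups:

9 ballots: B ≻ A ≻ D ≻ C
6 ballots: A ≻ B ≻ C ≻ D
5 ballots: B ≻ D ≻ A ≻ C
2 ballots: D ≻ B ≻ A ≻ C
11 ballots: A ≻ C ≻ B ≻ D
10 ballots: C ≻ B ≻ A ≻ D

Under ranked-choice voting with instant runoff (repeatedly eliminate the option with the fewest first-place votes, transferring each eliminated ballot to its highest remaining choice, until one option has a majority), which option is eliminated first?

Round 1: A 17, B 14, C 10, D 2. D has the fewest and is eliminated.
Round 2: A 17, B 16, C 10. C has the fewest and is eliminated.
Round 3: B 26, A 17. B has a majority.

D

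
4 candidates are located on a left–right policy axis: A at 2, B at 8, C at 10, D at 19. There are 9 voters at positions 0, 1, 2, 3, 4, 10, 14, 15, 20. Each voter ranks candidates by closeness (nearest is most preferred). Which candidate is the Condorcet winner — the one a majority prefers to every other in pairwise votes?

With single-peaked preferences on a line, the Condorcet winner is the candidate closest to the median voter.
The median voter (position 4) is closest to A at 2.
Check: A vs B — voters closer to A: 5 of 9.

A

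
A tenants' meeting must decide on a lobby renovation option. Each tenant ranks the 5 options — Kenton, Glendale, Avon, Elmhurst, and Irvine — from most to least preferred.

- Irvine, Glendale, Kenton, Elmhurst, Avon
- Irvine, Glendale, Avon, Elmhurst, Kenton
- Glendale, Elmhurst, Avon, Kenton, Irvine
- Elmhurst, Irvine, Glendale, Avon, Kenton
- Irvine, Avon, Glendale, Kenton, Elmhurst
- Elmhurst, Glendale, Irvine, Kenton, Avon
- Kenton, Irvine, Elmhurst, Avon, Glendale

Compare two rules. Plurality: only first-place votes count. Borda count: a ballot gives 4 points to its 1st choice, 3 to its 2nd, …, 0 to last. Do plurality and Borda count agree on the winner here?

Yes

Plurality first-place counts: Kenton 1, Glendale 1, Avon 0, Elmhurst 2, Irvine 3 → Irvine.
Borda totals: Kenton 9, Glendale 17, Avon 9, Elmhurst 15, Irvine 20 → Irvine.
The two rules agree on Irvine.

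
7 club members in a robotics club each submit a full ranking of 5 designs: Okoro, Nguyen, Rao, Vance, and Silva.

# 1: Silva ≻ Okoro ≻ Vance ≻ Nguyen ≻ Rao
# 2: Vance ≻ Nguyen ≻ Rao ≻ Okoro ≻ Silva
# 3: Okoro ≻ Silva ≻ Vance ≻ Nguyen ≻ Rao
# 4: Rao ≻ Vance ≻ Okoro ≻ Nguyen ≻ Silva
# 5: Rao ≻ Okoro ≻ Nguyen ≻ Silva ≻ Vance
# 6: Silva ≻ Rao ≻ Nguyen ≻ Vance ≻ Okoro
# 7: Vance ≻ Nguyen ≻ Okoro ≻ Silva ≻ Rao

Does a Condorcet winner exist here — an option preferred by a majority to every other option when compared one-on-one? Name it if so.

Head-to-head results (7 voters total):
Okoro vs Nguyen: Okoro wins 4–3.
Okoro vs Rao: Rao wins 4–3.
Okoro vs Vance: Vance wins 4–3.
Okoro vs Silva: Okoro wins 5–2.
Nguyen vs Rao: Nguyen wins 4–3.
Nguyen vs Vance: Vance wins 5–2.
Nguyen vs Silva: Nguyen wins 4–3.
Rao vs Vance: Vance wins 4–3.
Rao vs Silva: Silva wins 4–3.
Vance vs Silva: Silva wins 4–3.
No candidate beats all others: Okoro beats Nguyen beats Rao beats Okoro, a majority cycle.

There is no Condorcet winner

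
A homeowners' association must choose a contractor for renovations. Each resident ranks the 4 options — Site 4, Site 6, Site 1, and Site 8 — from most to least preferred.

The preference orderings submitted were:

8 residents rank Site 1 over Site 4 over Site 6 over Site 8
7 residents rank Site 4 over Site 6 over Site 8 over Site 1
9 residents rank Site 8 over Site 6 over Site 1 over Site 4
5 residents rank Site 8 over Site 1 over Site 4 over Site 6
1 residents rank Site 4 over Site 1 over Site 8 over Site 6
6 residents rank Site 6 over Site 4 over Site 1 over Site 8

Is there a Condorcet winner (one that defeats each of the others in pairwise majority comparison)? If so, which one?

Head-to-head results (36 voters total):
Site 4 vs Site 6: Site 4 wins 21–15.
Site 4 vs Site 1: Site 1 wins 22–14.
Site 4 vs Site 8: Site 4 wins 22–14.
Site 6 vs Site 1: Site 6 wins 22–14.
Site 6 vs Site 8: Site 6 wins 21–15.
Site 1 vs Site 8: Site 8 wins 21–15.
No candidate beats all others: Site 4 beats Site 6 beats Site 1 beats Site 4, a majority cycle.

No Condorcet winner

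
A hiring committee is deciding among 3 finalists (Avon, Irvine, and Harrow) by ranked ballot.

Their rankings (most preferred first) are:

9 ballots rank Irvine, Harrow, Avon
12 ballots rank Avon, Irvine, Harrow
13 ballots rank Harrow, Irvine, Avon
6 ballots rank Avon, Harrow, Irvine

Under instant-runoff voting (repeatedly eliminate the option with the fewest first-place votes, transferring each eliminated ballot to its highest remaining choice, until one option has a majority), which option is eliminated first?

Irvine

Round 1: Avon 18, Harrow 13, Irvine 9. Irvine has the fewest and is eliminated.
Round 2: Harrow 22, Avon 18. Harrow has a majority.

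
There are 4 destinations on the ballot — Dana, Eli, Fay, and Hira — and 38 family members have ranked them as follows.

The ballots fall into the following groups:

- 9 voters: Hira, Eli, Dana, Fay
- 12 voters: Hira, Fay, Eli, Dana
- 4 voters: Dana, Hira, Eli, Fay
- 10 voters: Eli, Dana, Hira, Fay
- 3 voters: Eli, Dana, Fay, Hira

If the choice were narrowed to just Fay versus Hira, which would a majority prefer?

Hira

Ballots ranking Fay above Hira: 3.
Ballots ranking Hira above Fay: 9+12+4+10 = 35.
Hira wins the head-to-head, 35–3.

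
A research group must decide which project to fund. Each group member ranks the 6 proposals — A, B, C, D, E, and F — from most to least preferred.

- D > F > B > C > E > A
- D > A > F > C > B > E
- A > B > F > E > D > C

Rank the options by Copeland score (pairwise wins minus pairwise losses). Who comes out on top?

Pairwise results:
  A vs B: A wins 2–1.
  A vs C: A wins 2–1.
  A vs D: D wins 2–1.
  A vs E: A wins 2–1.
  A vs F: A wins 2–1.
  B vs C: B wins 2–1.
  B vs D: D wins 2–1.
  B vs E: B wins 3–0.
  B vs F: F wins 2–1.
  C vs D: D wins 3–0.
  C vs E: C wins 2–1.
  C vs F: F wins 3–0.
  D vs E: D wins 2–1.
  D vs F: D wins 2–1.
  E vs F: F wins 3–0.
Copeland scores (wins − losses):
  A: 4 − 1 = 3
  B: 2 − 3 = -1
  C: 1 − 4 = -3
  D: 5 − 0 = 5
  E: 0 − 5 = -5
  F: 3 − 2 = 1
D has the best Copeland score.

D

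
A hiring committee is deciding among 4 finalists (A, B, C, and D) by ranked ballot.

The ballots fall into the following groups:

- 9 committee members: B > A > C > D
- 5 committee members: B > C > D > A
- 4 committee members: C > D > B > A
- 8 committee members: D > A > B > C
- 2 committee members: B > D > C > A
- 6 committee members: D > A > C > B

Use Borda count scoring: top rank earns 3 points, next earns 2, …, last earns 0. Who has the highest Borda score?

Borda scores:
  A: 9·2 + 5·0 + 4·0 + 8·2 + 2·0 + 6·2 = 46
  B: 9·3 + 5·3 + 4·1 + 8·1 + 2·3 + 6·0 = 60
  C: 9·1 + 5·2 + 4·3 + 8·0 + 2·1 + 6·1 = 39
  D: 9·0 + 5·1 + 4·2 + 8·3 + 2·2 + 6·3 = 59
B has the highest total.

B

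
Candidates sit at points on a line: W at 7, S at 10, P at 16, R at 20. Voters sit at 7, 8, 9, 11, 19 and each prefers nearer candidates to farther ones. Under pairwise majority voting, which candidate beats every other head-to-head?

S

With single-peaked preferences on a line, the Condorcet winner is the candidate closest to the median voter.
The median voter (position 9) is closest to S at 10.
Check: S vs P — voters closer to S: 4 of 5.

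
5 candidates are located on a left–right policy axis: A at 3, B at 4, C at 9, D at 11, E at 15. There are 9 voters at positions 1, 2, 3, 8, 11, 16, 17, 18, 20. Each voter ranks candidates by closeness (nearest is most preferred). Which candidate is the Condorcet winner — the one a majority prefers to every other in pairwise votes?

D

With single-peaked preferences on a line, the Condorcet winner is the candidate closest to the median voter.
The median voter (position 11) is closest to D at 11.
Check: D vs C — voters closer to D: 5 of 9.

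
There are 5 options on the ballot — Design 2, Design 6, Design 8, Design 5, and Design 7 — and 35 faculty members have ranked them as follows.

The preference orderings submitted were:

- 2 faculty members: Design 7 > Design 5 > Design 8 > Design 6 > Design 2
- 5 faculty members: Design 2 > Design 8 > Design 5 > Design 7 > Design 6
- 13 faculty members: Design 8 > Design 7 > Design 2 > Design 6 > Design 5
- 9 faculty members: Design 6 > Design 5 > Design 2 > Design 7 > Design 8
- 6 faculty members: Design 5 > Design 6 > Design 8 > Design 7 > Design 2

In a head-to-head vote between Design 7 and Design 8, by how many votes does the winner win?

Ballots ranking Design 7 above Design 8: 2+9 = 11.
Ballots ranking Design 8 above Design 7: 5+13+6 = 24.
Design 8 wins 24–11, a margin of 13.

13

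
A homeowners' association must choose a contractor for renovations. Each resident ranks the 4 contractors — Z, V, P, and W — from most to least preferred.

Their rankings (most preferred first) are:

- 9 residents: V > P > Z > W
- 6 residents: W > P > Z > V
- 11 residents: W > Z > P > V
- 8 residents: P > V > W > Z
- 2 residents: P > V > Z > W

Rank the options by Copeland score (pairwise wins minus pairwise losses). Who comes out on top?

Pairwise results:
  Z vs V: V wins 19–17.
  Z vs P: P wins 25–11.
  Z vs W: W wins 25–11.
  V vs P: P wins 27–9.
  V vs W: V wins 19–17.
  P vs W: P wins 19–17.
Copeland scores (wins − losses):
  Z: 0 − 3 = -3
  V: 2 − 1 = 1
  P: 3 − 0 = 3
  W: 1 − 2 = -1
P has the best Copeland score.

P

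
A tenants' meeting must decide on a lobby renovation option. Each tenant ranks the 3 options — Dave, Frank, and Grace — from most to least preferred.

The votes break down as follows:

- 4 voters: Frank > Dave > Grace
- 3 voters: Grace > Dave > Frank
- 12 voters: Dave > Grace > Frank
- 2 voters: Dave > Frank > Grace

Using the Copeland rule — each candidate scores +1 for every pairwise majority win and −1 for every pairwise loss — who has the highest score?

Pairwise results:
  Dave vs Frank: Dave wins 17–4.
  Dave vs Grace: Dave wins 18–3.
  Frank vs Grace: Grace wins 15–6.
Copeland scores (wins − losses):
  Dave: 2 − 0 = 2
  Frank: 0 − 2 = -2
  Grace: 1 − 1 = 0
Dave has the best Copeland score.

Dave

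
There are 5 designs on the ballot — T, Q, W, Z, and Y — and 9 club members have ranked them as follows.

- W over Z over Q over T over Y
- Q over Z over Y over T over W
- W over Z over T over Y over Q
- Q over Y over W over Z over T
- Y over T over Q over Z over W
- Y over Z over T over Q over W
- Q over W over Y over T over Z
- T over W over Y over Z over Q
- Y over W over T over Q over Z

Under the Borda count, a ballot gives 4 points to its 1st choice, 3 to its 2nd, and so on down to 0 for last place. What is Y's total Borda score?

22

Borda scores:
  T: 1 + 1 + 2 + 0 + 3 + 2 + 1 + 4 + 2 = 16
  Q: 2 + 4 + 0 + 4 + 2 + 1 + 4 + 0 + 1 = 18
  W: 4 + 0 + 4 + 2 + 0 + 0 + 3 + 3 + 3 = 19
  Z: 3 + 3 + 3 + 1 + 1 + 3 + 0 + 1 + 0 = 15
  Y: 0 + 2 + 1 + 3 + 4 + 4 + 2 + 2 + 4 = 22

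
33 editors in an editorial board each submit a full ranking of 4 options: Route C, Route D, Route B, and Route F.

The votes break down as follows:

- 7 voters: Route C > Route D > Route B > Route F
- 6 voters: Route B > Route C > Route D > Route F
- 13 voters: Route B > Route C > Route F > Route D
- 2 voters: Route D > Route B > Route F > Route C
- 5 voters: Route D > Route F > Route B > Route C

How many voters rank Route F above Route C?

7

Ballots ranking Route F above Route C: 2+5 = 7.
Ballots ranking Route C above Route F: 7+6+13 = 26.
So 7 of 33 voters prefer Route F to Route C.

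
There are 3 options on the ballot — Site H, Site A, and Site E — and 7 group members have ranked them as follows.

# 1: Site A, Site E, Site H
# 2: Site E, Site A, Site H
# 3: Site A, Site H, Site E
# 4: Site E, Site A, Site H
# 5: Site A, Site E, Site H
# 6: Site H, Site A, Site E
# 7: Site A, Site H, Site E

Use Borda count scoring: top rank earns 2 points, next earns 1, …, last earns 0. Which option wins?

Borda scores:
  Site H: 0 + 0 + 1 + 0 + 0 + 2 + 1 = 4
  Site A: 2 + 1 + 2 + 1 + 2 + 1 + 2 = 11
  Site E: 1 + 2 + 0 + 2 + 1 + 0 + 0 = 6
Site A has the highest total.

Site A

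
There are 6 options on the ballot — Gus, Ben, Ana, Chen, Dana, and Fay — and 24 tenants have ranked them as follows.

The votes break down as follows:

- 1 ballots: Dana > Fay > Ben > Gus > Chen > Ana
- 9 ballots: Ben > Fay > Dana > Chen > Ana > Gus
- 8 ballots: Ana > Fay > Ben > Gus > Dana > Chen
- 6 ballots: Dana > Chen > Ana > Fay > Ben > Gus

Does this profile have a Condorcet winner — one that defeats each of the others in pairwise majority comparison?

Head-to-head results (24 voters total):
Gus vs Ben: Ben wins 24–0.
Gus vs Ana: Ana wins 23–1.
Gus vs Chen: Chen wins 15–9.
Gus vs Dana: Dana wins 16–8.
Gus vs Fay: Fay wins 24–0.
Ben vs Ana: Ana wins 14–10.
Ben vs Chen: Ben wins 18–6.
Ben vs Dana: Ben wins 17–7.
Ben vs Fay: Fay wins 15–9.
Ana vs Chen: Chen wins 16–8.
Ana vs Dana: Dana wins 16–8.
Ana vs Fay: Ana wins 14–10.
Chen vs Dana: Dana wins 24–0.
Chen vs Fay: Fay wins 18–6.
Dana vs Fay: Fay wins 17–7.
No candidate beats all others: Ben beats Chen beats Ana beats Ben, a majority cycle.

No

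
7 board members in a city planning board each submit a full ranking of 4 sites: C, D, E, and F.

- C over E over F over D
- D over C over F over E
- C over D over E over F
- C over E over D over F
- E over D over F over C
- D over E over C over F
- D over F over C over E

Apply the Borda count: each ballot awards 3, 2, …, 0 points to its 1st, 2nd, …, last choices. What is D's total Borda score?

14

Borda scores:
  C: 3 + 2 + 3 + 3 + 0 + 1 + 1 = 13
  D: 0 + 3 + 2 + 1 + 2 + 3 + 3 = 14
  E: 2 + 0 + 1 + 2 + 3 + 2 + 0 = 10
  F: 1 + 1 + 0 + 0 + 1 + 0 + 2 = 5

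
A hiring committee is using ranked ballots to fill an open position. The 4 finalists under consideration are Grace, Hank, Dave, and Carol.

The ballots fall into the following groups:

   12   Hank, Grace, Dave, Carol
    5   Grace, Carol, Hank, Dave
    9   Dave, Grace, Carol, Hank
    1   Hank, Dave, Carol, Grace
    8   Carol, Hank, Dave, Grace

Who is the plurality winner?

First-place vote totals:
  Grace: 5
  Hank: 13
  Dave: 9
  Carol: 8
Hank has the most first-place votes.

Hank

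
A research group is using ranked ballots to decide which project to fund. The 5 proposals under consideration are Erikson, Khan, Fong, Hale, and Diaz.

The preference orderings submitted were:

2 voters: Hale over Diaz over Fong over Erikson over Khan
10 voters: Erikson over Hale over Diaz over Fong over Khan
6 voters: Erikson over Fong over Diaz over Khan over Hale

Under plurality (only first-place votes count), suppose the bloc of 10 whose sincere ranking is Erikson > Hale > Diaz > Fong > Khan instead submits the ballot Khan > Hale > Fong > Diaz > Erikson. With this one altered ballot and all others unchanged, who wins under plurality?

Khan

First-place totals with the altered ballot: Erikson 6, Khan 10, Fong 0, Hale 2, Diaz 0.
The switch changes the winner from Erikson to Khan.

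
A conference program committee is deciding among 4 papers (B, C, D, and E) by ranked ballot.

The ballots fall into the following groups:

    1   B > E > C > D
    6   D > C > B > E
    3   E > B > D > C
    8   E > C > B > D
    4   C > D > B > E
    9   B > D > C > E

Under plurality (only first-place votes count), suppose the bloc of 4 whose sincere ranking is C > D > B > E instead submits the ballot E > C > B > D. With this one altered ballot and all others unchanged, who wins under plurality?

E

First-place totals with the altered ballot: B 10, C 0, D 6, E 15.
The winner is unchanged: still E.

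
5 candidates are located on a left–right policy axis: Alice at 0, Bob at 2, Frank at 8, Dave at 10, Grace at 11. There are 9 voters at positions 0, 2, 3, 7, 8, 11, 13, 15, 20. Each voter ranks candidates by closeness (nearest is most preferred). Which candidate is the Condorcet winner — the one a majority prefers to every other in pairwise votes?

Frank

With single-peaked preferences on a line, the Condorcet winner is the candidate closest to the median voter.
The median voter (position 8) is closest to Frank at 8.
Check: Frank vs Dave — voters closer to Frank: 5 of 9.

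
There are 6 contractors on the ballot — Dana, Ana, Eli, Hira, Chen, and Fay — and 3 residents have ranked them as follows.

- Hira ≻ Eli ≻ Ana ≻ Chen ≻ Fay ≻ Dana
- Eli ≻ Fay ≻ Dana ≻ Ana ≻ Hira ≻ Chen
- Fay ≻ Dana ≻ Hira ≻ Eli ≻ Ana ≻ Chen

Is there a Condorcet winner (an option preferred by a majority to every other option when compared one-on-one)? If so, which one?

No Condorcet winner

Head-to-head results (3 voters total):
Dana vs Ana: Dana wins 2–1.
Dana vs Eli: Eli wins 2–1.
Dana vs Hira: Dana wins 2–1.
Dana vs Chen: Dana wins 2–1.
Dana vs Fay: Fay wins 3–0.
Ana vs Eli: Eli wins 3–0.
Ana vs Hira: Hira wins 2–1.
Ana vs Chen: Ana wins 3–0.
Ana vs Fay: Fay wins 2–1.
Eli vs Hira: Hira wins 2–1.
Eli vs Chen: Eli wins 3–0.
Eli vs Fay: Eli wins 2–1.
Hira vs Chen: Hira wins 3–0.
Hira vs Fay: Fay wins 2–1.
Chen vs Fay: Fay wins 2–1.
No candidate beats all others: Dana beats Hira beats Eli beats Dana, a majority cycle.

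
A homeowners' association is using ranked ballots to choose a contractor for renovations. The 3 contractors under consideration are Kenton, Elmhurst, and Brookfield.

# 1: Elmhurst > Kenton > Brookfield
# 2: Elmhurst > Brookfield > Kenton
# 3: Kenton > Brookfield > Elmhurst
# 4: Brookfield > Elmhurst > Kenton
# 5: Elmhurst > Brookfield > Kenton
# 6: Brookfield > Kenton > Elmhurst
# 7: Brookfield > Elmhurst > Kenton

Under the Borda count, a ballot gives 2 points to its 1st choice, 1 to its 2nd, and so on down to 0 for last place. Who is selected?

Borda scores:
  Kenton: 1 + 0 + 2 + 0 + 0 + 1 + 0 = 4
  Elmhurst: 2 + 2 + 0 + 1 + 2 + 0 + 1 = 8
  Brookfield: 0 + 1 + 1 + 2 + 1 + 2 + 2 = 9
Brookfield has the highest total.

Brookfield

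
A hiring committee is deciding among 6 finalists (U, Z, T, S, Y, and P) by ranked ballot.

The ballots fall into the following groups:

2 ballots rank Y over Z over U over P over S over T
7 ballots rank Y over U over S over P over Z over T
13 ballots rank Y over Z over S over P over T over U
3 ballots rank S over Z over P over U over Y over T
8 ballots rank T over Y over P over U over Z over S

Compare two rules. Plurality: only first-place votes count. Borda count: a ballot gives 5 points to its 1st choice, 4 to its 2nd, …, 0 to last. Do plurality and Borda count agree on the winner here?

Yes

Plurality first-place counts: U 0, Z 0, T 8, S 3, Y 22, P 0 → Y.
Borda totals: U 56, Z 87, T 53, S 77, Y 145, P 77 → Y.
The two rules agree on Y.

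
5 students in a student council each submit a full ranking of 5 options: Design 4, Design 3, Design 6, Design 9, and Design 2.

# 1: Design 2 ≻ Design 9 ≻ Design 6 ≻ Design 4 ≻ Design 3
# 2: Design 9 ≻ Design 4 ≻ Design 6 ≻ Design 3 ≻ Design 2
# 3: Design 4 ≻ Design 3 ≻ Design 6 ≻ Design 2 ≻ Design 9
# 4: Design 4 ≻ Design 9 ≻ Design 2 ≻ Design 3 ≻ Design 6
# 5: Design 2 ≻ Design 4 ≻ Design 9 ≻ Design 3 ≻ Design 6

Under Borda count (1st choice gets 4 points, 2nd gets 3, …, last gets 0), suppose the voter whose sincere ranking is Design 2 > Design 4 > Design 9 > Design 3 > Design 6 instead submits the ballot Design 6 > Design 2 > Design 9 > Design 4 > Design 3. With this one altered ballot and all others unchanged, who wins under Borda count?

Design 4

Borda totals with the altered ballot: Design 4 13, Design 3 5, Design 6 10, Design 9 12, Design 2 10.
The winner is unchanged: still Design 4.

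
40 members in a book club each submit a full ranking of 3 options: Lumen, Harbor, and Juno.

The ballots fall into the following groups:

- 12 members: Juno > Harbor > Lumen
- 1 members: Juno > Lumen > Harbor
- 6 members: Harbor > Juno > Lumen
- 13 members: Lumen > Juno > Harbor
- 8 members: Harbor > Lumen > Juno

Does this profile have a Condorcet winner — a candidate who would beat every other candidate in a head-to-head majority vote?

Head-to-head results (40 voters total):
Lumen vs Harbor: Harbor wins 26–14.
Lumen vs Juno: Lumen wins 21–19.
Harbor vs Juno: Juno wins 26–14.
No candidate beats all others: Lumen beats Juno beats Harbor beats Lumen, a majority cycle.

No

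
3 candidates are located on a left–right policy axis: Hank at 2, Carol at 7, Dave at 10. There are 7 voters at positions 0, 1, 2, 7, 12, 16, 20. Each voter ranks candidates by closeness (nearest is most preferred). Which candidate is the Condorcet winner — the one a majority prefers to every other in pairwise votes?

With single-peaked preferences on a line, the Condorcet winner is the candidate closest to the median voter.
The median voter (position 7) is closest to Carol at 7.
Check: Carol vs Dave — voters closer to Carol: 4 of 7.

Carol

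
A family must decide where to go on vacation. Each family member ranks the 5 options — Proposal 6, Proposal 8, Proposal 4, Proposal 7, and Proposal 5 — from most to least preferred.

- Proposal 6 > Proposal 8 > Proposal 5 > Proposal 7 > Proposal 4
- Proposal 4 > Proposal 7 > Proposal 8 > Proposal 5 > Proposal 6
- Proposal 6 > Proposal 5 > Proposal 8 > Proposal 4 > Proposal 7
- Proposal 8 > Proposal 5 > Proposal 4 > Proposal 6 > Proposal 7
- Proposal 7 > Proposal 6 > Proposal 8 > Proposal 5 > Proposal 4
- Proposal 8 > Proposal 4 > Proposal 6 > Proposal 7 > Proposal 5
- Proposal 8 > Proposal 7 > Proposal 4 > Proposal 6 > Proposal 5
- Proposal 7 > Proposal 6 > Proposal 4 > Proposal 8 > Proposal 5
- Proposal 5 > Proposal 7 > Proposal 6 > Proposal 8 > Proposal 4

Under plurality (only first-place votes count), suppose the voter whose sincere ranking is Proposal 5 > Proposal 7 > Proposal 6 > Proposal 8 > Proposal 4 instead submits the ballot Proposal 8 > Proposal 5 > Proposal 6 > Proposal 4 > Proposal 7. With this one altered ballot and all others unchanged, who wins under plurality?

First-place totals with the altered ballot: Proposal 6 2, Proposal 8 4, Proposal 4 1, Proposal 7 2, Proposal 5 0.
The winner is unchanged: still Proposal 8.

Proposal 8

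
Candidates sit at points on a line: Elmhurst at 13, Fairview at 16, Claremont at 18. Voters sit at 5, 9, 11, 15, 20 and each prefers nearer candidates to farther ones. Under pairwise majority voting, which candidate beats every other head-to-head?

Elmhurst

With single-peaked preferences on a line, the Condorcet winner is the candidate closest to the median voter.
The median voter (position 11) is closest to Elmhurst at 13.
Check: Elmhurst vs Fairview — voters closer to Elmhurst: 3 of 5.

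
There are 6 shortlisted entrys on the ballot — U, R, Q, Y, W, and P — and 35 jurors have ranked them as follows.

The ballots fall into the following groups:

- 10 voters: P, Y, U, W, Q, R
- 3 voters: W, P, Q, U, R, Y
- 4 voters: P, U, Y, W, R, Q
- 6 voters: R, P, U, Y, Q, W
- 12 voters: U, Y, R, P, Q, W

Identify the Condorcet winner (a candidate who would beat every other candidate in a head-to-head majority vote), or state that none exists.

None — there is no Condorcet winner

Head-to-head results (35 voters total):
U vs R: U wins 29–6.
U vs Q: U wins 32–3.
U vs Y: U wins 25–10.
U vs W: U wins 32–3.
U vs P: P wins 23–12.
R vs Q: R wins 22–13.
R vs Y: Y wins 26–9.
R vs W: R wins 18–17.
R vs P: R wins 18–17.
Q vs Y: Y wins 32–3.
Q vs W: Q wins 18–17.
Q vs P: P wins 35–0.
Y vs W: Y wins 32–3.
Y vs P: P wins 23–12.
W vs P: P wins 32–3.
No candidate beats all others: U beats R beats P beats U, a majority cycle.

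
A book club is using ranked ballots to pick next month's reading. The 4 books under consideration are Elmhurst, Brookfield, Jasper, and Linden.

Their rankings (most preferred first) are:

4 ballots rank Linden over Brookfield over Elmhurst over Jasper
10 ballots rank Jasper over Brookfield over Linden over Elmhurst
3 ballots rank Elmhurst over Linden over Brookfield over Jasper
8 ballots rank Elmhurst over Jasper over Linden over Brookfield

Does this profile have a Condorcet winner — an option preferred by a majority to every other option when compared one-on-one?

No

Head-to-head results (25 voters total):
Elmhurst vs Brookfield: Brookfield wins 14–11.
Elmhurst vs Jasper: Elmhurst wins 15–10.
Elmhurst vs Linden: Linden wins 14–11.
Brookfield vs Jasper: Jasper wins 18–7.
Brookfield vs Linden: Linden wins 15–10.
Jasper vs Linden: Jasper wins 18–7.
No candidate beats all others: Elmhurst beats Jasper beats Brookfield beats Elmhurst, a majority cycle.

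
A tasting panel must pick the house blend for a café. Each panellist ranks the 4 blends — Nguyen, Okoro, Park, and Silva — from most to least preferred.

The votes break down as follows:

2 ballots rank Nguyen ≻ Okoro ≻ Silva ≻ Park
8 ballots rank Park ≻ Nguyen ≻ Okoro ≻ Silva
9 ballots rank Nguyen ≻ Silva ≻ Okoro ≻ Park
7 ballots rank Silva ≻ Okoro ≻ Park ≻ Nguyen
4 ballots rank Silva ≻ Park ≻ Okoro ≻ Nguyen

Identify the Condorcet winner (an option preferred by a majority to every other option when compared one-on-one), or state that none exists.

None — there is no Condorcet winner

Head-to-head results (30 voters total):
Nguyen vs Okoro: Nguyen wins 19–11.
Nguyen vs Park: Park wins 19–11.
Nguyen vs Silva: Nguyen wins 19–11.
Okoro vs Park: Okoro wins 18–12.
Okoro vs Silva: Silva wins 20–10.
Park vs Silva: Silva wins 22–8.
No candidate beats all others: Nguyen beats Okoro beats Park beats Nguyen, a majority cycle.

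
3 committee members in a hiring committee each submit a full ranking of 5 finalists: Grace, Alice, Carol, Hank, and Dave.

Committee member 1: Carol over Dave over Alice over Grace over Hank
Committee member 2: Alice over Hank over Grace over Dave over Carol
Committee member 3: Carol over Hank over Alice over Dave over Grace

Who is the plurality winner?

Carol

First-place vote totals:
  Grace: 0
  Alice: 1
  Carol: 2
  Hank: 0
  Dave: 0
Carol has the most first-place votes.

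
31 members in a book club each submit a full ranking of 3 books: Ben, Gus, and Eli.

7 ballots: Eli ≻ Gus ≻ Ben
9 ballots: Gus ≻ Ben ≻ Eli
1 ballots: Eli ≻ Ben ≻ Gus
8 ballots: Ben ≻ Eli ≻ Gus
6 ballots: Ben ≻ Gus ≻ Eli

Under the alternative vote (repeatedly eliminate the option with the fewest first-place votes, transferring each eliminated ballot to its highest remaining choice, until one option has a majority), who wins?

Gus

Round 1: Ben 14, Gus 9, Eli 8. Eli has the fewest and is eliminated.
Round 2: Gus 16, Ben 15. Gus has a majority.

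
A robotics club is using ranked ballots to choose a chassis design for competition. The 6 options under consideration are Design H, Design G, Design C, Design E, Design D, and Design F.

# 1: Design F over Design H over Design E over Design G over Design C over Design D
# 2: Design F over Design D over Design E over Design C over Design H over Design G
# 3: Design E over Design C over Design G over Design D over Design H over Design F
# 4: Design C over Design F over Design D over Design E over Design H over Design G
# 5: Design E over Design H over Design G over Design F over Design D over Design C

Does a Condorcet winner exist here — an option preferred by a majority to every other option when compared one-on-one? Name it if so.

Head-to-head results (5 voters total):
Design H vs Design G: Design H wins 4–1.
Design H vs Design C: Design C wins 3–2.
Design H vs Design E: Design E wins 4–1.
Design H vs Design D: Design D wins 3–2.
Design H vs Design F: Design F wins 3–2.
Design G vs Design C: Design C wins 3–2.
Design G vs Design E: Design E wins 5–0.
Design G vs Design D: Design G wins 3–2.
Design G vs Design F: Design F wins 3–2.
Design C vs Design E: Design E wins 4–1.
Design C vs Design D: Design C wins 3–2.
Design C vs Design F: Design F wins 3–2.
Design E vs Design D: Design E wins 3–2.
Design E vs Design F: Design F wins 3–2.
Design D vs Design F: Design F wins 4–1.
Design F beats each rival — Design H (3–2), Design G (3–2), Design C (3–2), Design E (3–2), Design D (4–1) — so Design F is the Condorcet winner.

Design F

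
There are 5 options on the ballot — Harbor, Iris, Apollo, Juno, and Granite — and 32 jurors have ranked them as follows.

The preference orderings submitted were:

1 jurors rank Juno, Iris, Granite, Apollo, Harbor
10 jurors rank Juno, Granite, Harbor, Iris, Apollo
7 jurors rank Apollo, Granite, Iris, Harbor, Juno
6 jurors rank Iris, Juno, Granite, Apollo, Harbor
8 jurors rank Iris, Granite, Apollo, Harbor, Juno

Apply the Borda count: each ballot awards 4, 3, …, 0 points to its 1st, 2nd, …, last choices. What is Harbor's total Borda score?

Borda scores:
  Harbor: 0 + 10·2 + 7·1 + 6·0 + 8·1 = 35
  Iris: 3 + 10·1 + 7·2 + 6·4 + 8·4 = 83
  Apollo: 1 + 10·0 + 7·4 + 6·1 + 8·2 = 51
  Juno: 4 + 10·4 + 7·0 + 6·3 + 8·0 = 62
  Granite: 2 + 10·3 + 7·3 + 6·2 + 8·3 = 89

35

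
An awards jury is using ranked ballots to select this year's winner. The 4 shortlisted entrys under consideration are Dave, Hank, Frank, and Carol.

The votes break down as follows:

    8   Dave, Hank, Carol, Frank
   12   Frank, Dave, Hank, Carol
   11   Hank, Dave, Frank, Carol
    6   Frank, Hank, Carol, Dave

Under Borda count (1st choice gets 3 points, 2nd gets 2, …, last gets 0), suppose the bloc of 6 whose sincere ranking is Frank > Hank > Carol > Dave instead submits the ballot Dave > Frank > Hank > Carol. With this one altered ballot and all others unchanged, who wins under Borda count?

Borda totals with the altered ballot: Dave 88, Hank 67, Frank 59, Carol 8.
The switch changes the winner from Hank to Dave.

Dave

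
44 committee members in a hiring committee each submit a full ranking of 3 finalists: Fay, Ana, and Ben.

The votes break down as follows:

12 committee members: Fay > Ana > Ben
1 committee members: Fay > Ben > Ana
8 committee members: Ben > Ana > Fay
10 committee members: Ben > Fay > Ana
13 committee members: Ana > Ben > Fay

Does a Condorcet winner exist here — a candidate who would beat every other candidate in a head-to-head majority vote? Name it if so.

No Condorcet winner

Head-to-head results (44 voters total):
Fay vs Ana: Fay wins 23–21.
Fay vs Ben: Ben wins 31–13.
Ana vs Ben: Ana wins 25–19.
No candidate beats all others: Fay beats Ana beats Ben beats Fay, a majority cycle.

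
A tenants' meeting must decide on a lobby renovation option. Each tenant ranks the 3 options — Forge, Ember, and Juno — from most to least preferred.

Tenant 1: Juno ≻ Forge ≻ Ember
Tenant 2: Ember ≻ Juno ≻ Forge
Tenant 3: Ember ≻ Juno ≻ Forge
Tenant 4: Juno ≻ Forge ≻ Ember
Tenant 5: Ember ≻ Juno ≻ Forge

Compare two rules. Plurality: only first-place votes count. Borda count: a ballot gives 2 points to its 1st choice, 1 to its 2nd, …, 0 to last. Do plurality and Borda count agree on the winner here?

Plurality first-place counts: Forge 0, Ember 3, Juno 2 → Ember.
Borda totals: Forge 2, Ember 6, Juno 7 → Juno.
The two rules disagree: plurality picks Ember, Borda picks Juno.

No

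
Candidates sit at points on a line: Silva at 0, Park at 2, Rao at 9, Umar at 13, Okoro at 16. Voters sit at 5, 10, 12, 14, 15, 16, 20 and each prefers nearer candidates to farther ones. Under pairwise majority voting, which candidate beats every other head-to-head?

With single-peaked preferences on a line, the Condorcet winner is the candidate closest to the median voter.
The median voter (position 14) is closest to Umar at 13.
Check: Umar vs Rao — voters closer to Umar: 5 of 7.

Umar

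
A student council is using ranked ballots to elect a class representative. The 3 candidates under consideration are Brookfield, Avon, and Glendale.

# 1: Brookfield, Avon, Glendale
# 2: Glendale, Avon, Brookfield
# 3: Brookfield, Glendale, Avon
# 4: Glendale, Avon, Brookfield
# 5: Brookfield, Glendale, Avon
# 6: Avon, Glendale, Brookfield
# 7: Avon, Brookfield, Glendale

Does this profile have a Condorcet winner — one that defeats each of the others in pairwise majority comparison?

Head-to-head results (7 voters total):
Brookfield vs Avon: Avon wins 4–3.
Brookfield vs Glendale: Brookfield wins 4–3.
Avon vs Glendale: Glendale wins 4–3.
No candidate beats all others: Brookfield beats Glendale beats Avon beats Brookfield, a majority cycle.

No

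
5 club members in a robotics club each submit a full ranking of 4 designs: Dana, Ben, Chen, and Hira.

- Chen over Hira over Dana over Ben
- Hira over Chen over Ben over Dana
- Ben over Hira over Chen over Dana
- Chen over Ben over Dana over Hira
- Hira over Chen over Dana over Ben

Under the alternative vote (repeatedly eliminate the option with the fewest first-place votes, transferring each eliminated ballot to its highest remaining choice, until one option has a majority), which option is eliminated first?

Round 1: Chen 2, Hira 2, Ben 1, Dana 0. Dana has the fewest and is eliminated.
Round 2: Chen 2, Hira 2, Ben 1. Ben has the fewest and is eliminated.
Round 3: Hira 3, Chen 2. Hira has a majority.

Dana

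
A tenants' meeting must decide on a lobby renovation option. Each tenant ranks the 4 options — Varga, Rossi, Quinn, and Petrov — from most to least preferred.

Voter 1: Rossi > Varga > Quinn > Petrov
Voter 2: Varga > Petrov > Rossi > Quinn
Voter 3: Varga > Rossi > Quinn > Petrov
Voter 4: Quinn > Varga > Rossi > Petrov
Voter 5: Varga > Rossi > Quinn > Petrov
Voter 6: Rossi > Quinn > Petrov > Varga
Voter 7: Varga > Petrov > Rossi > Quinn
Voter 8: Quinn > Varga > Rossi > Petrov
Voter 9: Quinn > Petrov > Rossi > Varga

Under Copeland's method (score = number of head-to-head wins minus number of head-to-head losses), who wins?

Pairwise results:
  Varga vs Rossi: Varga wins 6–3.
  Varga vs Quinn: Varga wins 5–4.
  Varga vs Petrov: Varga wins 7–2.
  Rossi vs Quinn: Rossi wins 6–3.
  Rossi vs Petrov: Rossi wins 6–3.
  Quinn vs Petrov: Quinn wins 7–2.
Copeland scores (wins − losses):
  Varga: 3 − 0 = 3
  Rossi: 2 − 1 = 1
  Quinn: 1 − 2 = -1
  Petrov: 0 − 3 = -3
Varga has the best Copeland score.

Varga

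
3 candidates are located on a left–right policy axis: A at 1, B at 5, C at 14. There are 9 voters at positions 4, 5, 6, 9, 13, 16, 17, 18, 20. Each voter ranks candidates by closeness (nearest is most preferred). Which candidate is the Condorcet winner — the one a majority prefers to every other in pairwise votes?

With single-peaked preferences on a line, the Condorcet winner is the candidate closest to the median voter.
The median voter (position 13) is closest to C at 14.
Check: C vs B — voters closer to C: 5 of 9.

C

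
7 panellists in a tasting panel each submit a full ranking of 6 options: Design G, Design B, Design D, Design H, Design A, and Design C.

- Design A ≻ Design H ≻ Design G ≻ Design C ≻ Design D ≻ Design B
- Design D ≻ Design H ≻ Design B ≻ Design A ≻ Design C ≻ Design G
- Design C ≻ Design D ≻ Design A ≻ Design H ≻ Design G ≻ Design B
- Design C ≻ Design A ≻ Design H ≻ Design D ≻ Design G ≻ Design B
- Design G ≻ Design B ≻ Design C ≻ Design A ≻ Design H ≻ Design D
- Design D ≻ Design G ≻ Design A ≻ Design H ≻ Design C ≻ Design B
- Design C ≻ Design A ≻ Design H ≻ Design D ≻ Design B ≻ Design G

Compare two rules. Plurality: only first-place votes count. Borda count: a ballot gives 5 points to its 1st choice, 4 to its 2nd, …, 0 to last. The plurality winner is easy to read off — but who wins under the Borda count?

Design A

Plurality first-place counts: Design G 1, Design B 0, Design D 2, Design H 0, Design A 1, Design C 3 → Design C.
Borda totals: Design G 14, Design B 8, Design D 19, Design H 19, Design A 23, Design C 22 → Design A.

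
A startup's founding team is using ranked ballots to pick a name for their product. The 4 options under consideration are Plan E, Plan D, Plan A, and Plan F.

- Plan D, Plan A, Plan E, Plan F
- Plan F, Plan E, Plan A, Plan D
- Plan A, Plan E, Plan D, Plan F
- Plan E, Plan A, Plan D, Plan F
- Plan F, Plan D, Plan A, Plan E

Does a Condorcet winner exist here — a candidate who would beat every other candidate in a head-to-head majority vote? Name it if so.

Plan A

Head-to-head results (5 voters total):
Plan E vs Plan D: Plan E wins 3–2.
Plan E vs Plan A: Plan A wins 3–2.
Plan E vs Plan F: Plan E wins 3–2.
Plan D vs Plan A: Plan A wins 3–2.
Plan D vs Plan F: Plan D wins 3–2.
Plan A vs Plan F: Plan A wins 3–2.
Plan A beats each rival — Plan E (3–2), Plan D (3–2), Plan F (3–2) — so Plan A is the Condorcet winner.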